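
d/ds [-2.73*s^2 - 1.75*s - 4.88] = -5.46*s - 1.75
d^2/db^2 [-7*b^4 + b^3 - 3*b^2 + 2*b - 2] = -84*b^2 + 6*b - 6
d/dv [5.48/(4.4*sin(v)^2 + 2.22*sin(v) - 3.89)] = -(48.224*sin(v) + 12.1656)*cos(v)/(4.4*sin(v)^2 + 2.22*sin(v) - 3.89)^2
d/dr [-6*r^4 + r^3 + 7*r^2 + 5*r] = -24*r^3 + 3*r^2 + 14*r + 5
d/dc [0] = 0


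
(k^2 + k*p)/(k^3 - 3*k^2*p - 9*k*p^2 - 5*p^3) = -k/(-k^2 + 4*k*p + 5*p^2)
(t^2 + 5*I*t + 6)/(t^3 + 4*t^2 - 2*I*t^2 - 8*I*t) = (t^2 + 5*I*t + 6)/(t*(t^2 + 2*t*(2 - I) - 8*I))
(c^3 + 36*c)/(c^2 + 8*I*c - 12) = c*(c - 6*I)/(c + 2*I)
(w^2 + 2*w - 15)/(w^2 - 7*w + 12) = (w + 5)/(w - 4)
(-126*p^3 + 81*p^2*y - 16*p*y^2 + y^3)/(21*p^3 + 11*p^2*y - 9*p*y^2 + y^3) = (-6*p + y)/(p + y)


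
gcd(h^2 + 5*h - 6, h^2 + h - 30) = h + 6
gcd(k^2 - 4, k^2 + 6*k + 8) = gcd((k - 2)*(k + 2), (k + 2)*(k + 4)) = k + 2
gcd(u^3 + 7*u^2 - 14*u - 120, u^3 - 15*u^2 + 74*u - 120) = u - 4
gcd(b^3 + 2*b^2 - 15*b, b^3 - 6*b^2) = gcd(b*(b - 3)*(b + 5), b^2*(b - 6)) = b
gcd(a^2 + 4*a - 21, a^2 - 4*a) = 1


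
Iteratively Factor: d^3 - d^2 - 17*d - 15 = (d - 5)*(d^2 + 4*d + 3) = (d - 5)*(d + 1)*(d + 3)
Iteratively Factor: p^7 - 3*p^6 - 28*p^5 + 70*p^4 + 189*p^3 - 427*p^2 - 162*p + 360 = (p - 1)*(p^6 - 2*p^5 - 30*p^4 + 40*p^3 + 229*p^2 - 198*p - 360) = (p - 1)*(p + 1)*(p^5 - 3*p^4 - 27*p^3 + 67*p^2 + 162*p - 360) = (p - 1)*(p + 1)*(p + 3)*(p^4 - 6*p^3 - 9*p^2 + 94*p - 120) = (p - 3)*(p - 1)*(p + 1)*(p + 3)*(p^3 - 3*p^2 - 18*p + 40) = (p - 3)*(p - 1)*(p + 1)*(p + 3)*(p + 4)*(p^2 - 7*p + 10) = (p - 5)*(p - 3)*(p - 1)*(p + 1)*(p + 3)*(p + 4)*(p - 2)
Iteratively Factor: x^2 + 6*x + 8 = (x + 4)*(x + 2)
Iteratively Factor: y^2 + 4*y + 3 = (y + 3)*(y + 1)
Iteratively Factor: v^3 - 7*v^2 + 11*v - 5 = (v - 1)*(v^2 - 6*v + 5) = (v - 1)^2*(v - 5)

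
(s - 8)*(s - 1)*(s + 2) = s^3 - 7*s^2 - 10*s + 16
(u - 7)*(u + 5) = u^2 - 2*u - 35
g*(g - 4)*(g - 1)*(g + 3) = g^4 - 2*g^3 - 11*g^2 + 12*g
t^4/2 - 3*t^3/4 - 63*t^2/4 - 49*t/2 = t*(t/2 + 1)*(t - 7)*(t + 7/2)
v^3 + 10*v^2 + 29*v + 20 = (v + 1)*(v + 4)*(v + 5)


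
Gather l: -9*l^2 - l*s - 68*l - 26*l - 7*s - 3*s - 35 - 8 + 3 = -9*l^2 + l*(-s - 94) - 10*s - 40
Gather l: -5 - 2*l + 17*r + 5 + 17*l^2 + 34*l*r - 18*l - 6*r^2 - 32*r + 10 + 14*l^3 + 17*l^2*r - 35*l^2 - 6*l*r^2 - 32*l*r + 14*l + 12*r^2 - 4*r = 14*l^3 + l^2*(17*r - 18) + l*(-6*r^2 + 2*r - 6) + 6*r^2 - 19*r + 10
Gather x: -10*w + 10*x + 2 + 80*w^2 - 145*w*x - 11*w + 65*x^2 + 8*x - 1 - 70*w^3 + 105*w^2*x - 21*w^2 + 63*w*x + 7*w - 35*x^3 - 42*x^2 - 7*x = -70*w^3 + 59*w^2 - 14*w - 35*x^3 + 23*x^2 + x*(105*w^2 - 82*w + 11) + 1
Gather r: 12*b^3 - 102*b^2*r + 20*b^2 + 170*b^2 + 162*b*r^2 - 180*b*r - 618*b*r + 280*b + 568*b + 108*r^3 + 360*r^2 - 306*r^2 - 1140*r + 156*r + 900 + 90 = 12*b^3 + 190*b^2 + 848*b + 108*r^3 + r^2*(162*b + 54) + r*(-102*b^2 - 798*b - 984) + 990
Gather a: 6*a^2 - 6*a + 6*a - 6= 6*a^2 - 6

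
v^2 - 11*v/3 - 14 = (v - 6)*(v + 7/3)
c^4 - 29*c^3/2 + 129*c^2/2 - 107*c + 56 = (c - 8)*(c - 7/2)*(c - 2)*(c - 1)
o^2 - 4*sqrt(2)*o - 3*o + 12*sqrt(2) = (o - 3)*(o - 4*sqrt(2))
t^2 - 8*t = t*(t - 8)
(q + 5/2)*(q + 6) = q^2 + 17*q/2 + 15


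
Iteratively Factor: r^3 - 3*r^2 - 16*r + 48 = (r + 4)*(r^2 - 7*r + 12) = (r - 4)*(r + 4)*(r - 3)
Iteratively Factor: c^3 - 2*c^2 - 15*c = (c - 5)*(c^2 + 3*c) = c*(c - 5)*(c + 3)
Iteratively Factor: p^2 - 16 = (p + 4)*(p - 4)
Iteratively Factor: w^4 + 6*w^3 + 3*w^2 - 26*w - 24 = (w + 1)*(w^3 + 5*w^2 - 2*w - 24) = (w + 1)*(w + 4)*(w^2 + w - 6) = (w + 1)*(w + 3)*(w + 4)*(w - 2)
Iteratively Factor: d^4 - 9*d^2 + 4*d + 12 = (d + 3)*(d^3 - 3*d^2 + 4) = (d + 1)*(d + 3)*(d^2 - 4*d + 4) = (d - 2)*(d + 1)*(d + 3)*(d - 2)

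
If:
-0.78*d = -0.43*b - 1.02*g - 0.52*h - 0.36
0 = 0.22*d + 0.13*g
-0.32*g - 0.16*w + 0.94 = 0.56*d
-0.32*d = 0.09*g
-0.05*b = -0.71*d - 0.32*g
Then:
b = 0.00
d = 0.00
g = 0.00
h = -0.69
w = 5.88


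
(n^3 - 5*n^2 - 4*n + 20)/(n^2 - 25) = (n^2 - 4)/(n + 5)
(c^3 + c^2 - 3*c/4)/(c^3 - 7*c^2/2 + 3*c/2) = (c + 3/2)/(c - 3)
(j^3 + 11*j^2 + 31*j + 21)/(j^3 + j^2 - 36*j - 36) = (j^2 + 10*j + 21)/(j^2 - 36)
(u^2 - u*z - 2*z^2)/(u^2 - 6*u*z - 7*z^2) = (-u + 2*z)/(-u + 7*z)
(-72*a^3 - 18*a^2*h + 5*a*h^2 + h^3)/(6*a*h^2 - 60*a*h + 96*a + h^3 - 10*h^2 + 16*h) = (-12*a^2 - a*h + h^2)/(h^2 - 10*h + 16)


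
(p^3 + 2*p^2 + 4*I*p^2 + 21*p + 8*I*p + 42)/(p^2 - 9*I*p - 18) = (p^2 + p*(2 + 7*I) + 14*I)/(p - 6*I)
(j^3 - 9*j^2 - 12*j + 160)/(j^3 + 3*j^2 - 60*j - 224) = (j - 5)/(j + 7)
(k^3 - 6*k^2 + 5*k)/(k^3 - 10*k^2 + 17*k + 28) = k*(k^2 - 6*k + 5)/(k^3 - 10*k^2 + 17*k + 28)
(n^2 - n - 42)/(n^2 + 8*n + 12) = (n - 7)/(n + 2)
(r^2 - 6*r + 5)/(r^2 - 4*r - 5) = (r - 1)/(r + 1)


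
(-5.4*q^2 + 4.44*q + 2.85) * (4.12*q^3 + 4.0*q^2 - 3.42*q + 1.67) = -22.248*q^5 - 3.3072*q^4 + 47.97*q^3 - 12.8028*q^2 - 2.3322*q + 4.7595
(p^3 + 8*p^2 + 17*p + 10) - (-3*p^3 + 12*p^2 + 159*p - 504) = 4*p^3 - 4*p^2 - 142*p + 514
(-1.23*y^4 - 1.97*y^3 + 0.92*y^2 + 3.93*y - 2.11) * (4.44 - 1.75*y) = 2.1525*y^5 - 2.0137*y^4 - 10.3568*y^3 - 2.7927*y^2 + 21.1417*y - 9.3684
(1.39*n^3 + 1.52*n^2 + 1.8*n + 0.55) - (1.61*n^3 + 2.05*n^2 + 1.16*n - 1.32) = -0.22*n^3 - 0.53*n^2 + 0.64*n + 1.87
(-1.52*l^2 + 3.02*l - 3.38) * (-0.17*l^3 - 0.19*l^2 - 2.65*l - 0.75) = 0.2584*l^5 - 0.2246*l^4 + 4.0288*l^3 - 6.2208*l^2 + 6.692*l + 2.535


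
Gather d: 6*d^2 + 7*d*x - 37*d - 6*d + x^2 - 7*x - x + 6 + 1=6*d^2 + d*(7*x - 43) + x^2 - 8*x + 7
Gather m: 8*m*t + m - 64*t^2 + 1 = m*(8*t + 1) - 64*t^2 + 1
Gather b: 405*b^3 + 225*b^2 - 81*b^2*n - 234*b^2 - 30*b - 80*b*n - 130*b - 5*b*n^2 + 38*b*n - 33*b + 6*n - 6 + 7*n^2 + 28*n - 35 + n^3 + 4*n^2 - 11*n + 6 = 405*b^3 + b^2*(-81*n - 9) + b*(-5*n^2 - 42*n - 193) + n^3 + 11*n^2 + 23*n - 35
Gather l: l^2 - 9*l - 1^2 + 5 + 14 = l^2 - 9*l + 18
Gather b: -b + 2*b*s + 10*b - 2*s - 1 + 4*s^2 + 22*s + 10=b*(2*s + 9) + 4*s^2 + 20*s + 9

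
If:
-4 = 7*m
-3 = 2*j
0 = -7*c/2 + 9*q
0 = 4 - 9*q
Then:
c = 8/7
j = -3/2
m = -4/7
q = 4/9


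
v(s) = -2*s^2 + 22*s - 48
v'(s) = 22 - 4*s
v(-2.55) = -117.10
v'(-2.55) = 32.20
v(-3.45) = -147.70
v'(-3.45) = 35.80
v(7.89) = 1.08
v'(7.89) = -9.56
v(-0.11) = -50.44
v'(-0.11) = 22.44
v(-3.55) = -151.30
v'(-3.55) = 36.20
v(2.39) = -6.84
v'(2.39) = 12.44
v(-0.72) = -64.88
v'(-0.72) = 24.88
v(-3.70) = -156.78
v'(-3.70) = 36.80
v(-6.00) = -252.00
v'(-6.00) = 46.00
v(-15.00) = -828.00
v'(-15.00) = 82.00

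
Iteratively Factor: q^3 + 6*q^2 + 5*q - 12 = (q - 1)*(q^2 + 7*q + 12) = (q - 1)*(q + 4)*(q + 3)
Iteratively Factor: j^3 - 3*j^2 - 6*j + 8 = (j + 2)*(j^2 - 5*j + 4) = (j - 1)*(j + 2)*(j - 4)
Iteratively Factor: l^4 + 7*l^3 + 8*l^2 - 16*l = (l - 1)*(l^3 + 8*l^2 + 16*l) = (l - 1)*(l + 4)*(l^2 + 4*l) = (l - 1)*(l + 4)^2*(l)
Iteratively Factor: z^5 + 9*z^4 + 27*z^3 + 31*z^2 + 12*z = (z)*(z^4 + 9*z^3 + 27*z^2 + 31*z + 12) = z*(z + 3)*(z^3 + 6*z^2 + 9*z + 4) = z*(z + 1)*(z + 3)*(z^2 + 5*z + 4) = z*(z + 1)*(z + 3)*(z + 4)*(z + 1)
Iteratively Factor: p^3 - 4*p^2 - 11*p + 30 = (p + 3)*(p^2 - 7*p + 10) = (p - 2)*(p + 3)*(p - 5)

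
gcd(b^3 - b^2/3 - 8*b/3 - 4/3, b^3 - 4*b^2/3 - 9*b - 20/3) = b + 1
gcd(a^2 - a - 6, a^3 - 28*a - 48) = a + 2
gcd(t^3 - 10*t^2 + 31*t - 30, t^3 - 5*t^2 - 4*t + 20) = t^2 - 7*t + 10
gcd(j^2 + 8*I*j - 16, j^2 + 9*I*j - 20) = j + 4*I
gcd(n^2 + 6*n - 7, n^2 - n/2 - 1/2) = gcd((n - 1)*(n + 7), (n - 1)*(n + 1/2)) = n - 1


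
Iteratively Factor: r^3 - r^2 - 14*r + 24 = (r - 2)*(r^2 + r - 12) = (r - 3)*(r - 2)*(r + 4)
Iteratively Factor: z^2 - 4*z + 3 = (z - 1)*(z - 3)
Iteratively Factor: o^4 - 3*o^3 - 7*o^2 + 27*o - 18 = (o - 2)*(o^3 - o^2 - 9*o + 9) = (o - 2)*(o - 1)*(o^2 - 9) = (o - 2)*(o - 1)*(o + 3)*(o - 3)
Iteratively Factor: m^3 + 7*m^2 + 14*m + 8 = (m + 1)*(m^2 + 6*m + 8) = (m + 1)*(m + 4)*(m + 2)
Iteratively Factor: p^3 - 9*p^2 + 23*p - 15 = (p - 3)*(p^2 - 6*p + 5) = (p - 3)*(p - 1)*(p - 5)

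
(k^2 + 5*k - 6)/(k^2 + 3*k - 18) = (k - 1)/(k - 3)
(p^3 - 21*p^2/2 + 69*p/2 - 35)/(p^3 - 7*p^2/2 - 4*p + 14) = (p - 5)/(p + 2)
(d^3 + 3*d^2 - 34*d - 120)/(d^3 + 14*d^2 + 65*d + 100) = (d - 6)/(d + 5)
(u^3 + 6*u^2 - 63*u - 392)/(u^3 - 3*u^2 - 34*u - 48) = (u^2 + 14*u + 49)/(u^2 + 5*u + 6)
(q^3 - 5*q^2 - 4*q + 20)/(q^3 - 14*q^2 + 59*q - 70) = (q + 2)/(q - 7)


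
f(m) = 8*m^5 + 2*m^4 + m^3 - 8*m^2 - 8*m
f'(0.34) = -12.24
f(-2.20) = -397.21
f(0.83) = -7.48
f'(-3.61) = 6505.91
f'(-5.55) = 36757.34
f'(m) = 40*m^4 + 8*m^3 + 3*m^2 - 16*m - 8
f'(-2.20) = 893.56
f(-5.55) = -40601.84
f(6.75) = 116141.77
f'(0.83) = 4.34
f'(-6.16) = 55929.18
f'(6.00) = 53572.00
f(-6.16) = -68565.02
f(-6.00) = -60072.00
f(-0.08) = 0.59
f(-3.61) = -4687.60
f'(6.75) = 85518.72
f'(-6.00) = 50308.00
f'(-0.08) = -6.70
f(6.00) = 64680.00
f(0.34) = -3.54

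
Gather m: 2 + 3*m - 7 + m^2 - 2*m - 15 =m^2 + m - 20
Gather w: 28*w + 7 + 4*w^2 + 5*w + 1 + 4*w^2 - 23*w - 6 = 8*w^2 + 10*w + 2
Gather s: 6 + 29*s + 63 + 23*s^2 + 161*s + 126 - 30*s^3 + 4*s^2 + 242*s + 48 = -30*s^3 + 27*s^2 + 432*s + 243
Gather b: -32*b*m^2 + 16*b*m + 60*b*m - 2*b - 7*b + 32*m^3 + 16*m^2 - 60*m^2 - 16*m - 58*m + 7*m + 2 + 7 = b*(-32*m^2 + 76*m - 9) + 32*m^3 - 44*m^2 - 67*m + 9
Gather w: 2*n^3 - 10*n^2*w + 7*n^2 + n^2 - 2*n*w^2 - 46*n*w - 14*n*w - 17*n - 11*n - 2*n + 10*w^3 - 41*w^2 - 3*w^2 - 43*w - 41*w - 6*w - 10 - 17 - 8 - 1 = 2*n^3 + 8*n^2 - 30*n + 10*w^3 + w^2*(-2*n - 44) + w*(-10*n^2 - 60*n - 90) - 36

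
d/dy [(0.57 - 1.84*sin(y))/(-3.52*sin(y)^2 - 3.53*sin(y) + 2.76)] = (-6.4768*sin(y)^2 + 4.0128*sin(y) - 3.0663)*cos(y)/(12.3904*sin(y)^4 + 24.8512*sin(y)^3 - 6.9695*sin(y)^2 - 19.4856*sin(y) + 7.6176)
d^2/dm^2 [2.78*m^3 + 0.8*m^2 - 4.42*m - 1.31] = 16.68*m + 1.6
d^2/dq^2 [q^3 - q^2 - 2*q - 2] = 6*q - 2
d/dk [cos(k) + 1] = -sin(k)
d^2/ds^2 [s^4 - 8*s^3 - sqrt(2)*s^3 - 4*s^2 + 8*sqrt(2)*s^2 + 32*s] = 12*s^2 - 48*s - 6*sqrt(2)*s - 8 + 16*sqrt(2)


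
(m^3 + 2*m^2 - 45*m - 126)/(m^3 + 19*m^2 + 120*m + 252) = (m^2 - 4*m - 21)/(m^2 + 13*m + 42)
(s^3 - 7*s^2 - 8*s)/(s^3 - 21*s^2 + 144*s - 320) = s*(s + 1)/(s^2 - 13*s + 40)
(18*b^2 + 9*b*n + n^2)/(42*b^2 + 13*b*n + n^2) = (3*b + n)/(7*b + n)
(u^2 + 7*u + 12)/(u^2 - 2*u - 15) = (u + 4)/(u - 5)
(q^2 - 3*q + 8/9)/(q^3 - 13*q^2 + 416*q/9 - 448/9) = (3*q - 1)/(3*q^2 - 31*q + 56)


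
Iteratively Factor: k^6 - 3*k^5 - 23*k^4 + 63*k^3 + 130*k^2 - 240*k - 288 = (k - 3)*(k^5 - 23*k^3 - 6*k^2 + 112*k + 96) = (k - 3)^2*(k^4 + 3*k^3 - 14*k^2 - 48*k - 32) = (k - 3)^2*(k + 1)*(k^3 + 2*k^2 - 16*k - 32) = (k - 3)^2*(k + 1)*(k + 2)*(k^2 - 16) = (k - 4)*(k - 3)^2*(k + 1)*(k + 2)*(k + 4)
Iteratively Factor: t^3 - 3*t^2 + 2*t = (t - 1)*(t^2 - 2*t) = (t - 2)*(t - 1)*(t)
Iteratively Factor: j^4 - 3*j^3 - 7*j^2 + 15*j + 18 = (j - 3)*(j^3 - 7*j - 6) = (j - 3)*(j + 1)*(j^2 - j - 6) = (j - 3)*(j + 1)*(j + 2)*(j - 3)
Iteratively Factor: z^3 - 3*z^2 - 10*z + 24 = (z - 4)*(z^2 + z - 6) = (z - 4)*(z + 3)*(z - 2)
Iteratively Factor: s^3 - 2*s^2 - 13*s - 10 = (s + 2)*(s^2 - 4*s - 5) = (s + 1)*(s + 2)*(s - 5)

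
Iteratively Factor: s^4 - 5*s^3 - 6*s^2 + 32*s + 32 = (s - 4)*(s^3 - s^2 - 10*s - 8) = (s - 4)*(s + 2)*(s^2 - 3*s - 4) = (s - 4)*(s + 1)*(s + 2)*(s - 4)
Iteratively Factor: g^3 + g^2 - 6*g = (g - 2)*(g^2 + 3*g) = (g - 2)*(g + 3)*(g)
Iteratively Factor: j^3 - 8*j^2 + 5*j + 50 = (j - 5)*(j^2 - 3*j - 10) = (j - 5)^2*(j + 2)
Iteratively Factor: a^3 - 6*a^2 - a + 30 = (a - 3)*(a^2 - 3*a - 10) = (a - 5)*(a - 3)*(a + 2)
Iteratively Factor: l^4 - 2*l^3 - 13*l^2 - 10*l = (l)*(l^3 - 2*l^2 - 13*l - 10) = l*(l + 1)*(l^2 - 3*l - 10) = l*(l - 5)*(l + 1)*(l + 2)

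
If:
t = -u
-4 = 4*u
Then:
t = 1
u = -1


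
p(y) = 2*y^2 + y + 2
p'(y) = 4*y + 1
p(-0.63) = 2.16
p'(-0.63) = -1.52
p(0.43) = 2.80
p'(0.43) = 2.72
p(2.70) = 19.28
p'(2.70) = 11.80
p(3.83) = 35.17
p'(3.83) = 16.32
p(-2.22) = 9.64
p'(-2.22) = -7.88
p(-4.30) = 34.68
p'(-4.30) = -16.20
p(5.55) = 69.16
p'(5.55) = 23.20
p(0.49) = 2.97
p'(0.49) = 2.96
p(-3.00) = 17.00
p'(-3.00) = -11.00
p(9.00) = 173.00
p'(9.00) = 37.00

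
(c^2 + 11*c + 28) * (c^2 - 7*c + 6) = c^4 + 4*c^3 - 43*c^2 - 130*c + 168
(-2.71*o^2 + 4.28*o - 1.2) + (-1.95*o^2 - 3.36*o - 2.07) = -4.66*o^2 + 0.92*o - 3.27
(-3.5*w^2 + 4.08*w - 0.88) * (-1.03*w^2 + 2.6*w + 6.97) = 3.605*w^4 - 13.3024*w^3 - 12.8806*w^2 + 26.1496*w - 6.1336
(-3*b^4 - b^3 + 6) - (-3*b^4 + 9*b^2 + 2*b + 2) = -b^3 - 9*b^2 - 2*b + 4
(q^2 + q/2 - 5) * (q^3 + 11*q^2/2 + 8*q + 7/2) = q^5 + 6*q^4 + 23*q^3/4 - 20*q^2 - 153*q/4 - 35/2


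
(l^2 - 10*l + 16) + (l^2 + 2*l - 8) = 2*l^2 - 8*l + 8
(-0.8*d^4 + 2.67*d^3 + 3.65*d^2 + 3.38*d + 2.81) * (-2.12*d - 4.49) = 1.696*d^5 - 2.0684*d^4 - 19.7263*d^3 - 23.5541*d^2 - 21.1334*d - 12.6169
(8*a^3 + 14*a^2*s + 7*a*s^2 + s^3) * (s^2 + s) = 8*a^3*s^2 + 8*a^3*s + 14*a^2*s^3 + 14*a^2*s^2 + 7*a*s^4 + 7*a*s^3 + s^5 + s^4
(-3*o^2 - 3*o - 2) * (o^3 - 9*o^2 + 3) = -3*o^5 + 24*o^4 + 25*o^3 + 9*o^2 - 9*o - 6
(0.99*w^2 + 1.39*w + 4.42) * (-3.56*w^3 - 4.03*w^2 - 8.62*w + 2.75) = -3.5244*w^5 - 8.9381*w^4 - 29.8707*w^3 - 27.0719*w^2 - 34.2779*w + 12.155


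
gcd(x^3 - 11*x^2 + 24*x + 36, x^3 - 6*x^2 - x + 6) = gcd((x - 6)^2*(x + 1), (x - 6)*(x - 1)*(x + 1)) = x^2 - 5*x - 6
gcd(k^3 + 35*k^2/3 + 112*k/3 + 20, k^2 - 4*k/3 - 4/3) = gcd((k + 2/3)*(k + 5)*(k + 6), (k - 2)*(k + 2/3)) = k + 2/3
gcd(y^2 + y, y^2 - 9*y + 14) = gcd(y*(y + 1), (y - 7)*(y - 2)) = 1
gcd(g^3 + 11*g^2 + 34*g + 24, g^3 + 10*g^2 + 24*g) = g^2 + 10*g + 24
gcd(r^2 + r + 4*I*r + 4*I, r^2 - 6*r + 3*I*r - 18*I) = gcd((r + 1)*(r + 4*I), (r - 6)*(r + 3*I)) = 1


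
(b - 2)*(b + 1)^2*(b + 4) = b^4 + 4*b^3 - 3*b^2 - 14*b - 8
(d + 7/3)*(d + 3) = d^2 + 16*d/3 + 7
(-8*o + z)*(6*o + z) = -48*o^2 - 2*o*z + z^2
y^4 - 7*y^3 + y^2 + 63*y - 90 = (y - 5)*(y - 3)*(y - 2)*(y + 3)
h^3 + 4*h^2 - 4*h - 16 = (h - 2)*(h + 2)*(h + 4)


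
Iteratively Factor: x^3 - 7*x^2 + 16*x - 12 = (x - 2)*(x^2 - 5*x + 6) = (x - 2)^2*(x - 3)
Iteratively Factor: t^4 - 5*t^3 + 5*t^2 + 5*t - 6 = (t - 2)*(t^3 - 3*t^2 - t + 3) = (t - 3)*(t - 2)*(t^2 - 1) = (t - 3)*(t - 2)*(t + 1)*(t - 1)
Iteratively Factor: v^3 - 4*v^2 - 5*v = (v + 1)*(v^2 - 5*v) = (v - 5)*(v + 1)*(v)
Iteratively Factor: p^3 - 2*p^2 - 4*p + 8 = (p - 2)*(p^2 - 4) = (p - 2)^2*(p + 2)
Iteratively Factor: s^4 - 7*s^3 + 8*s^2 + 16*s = (s - 4)*(s^3 - 3*s^2 - 4*s) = (s - 4)*(s + 1)*(s^2 - 4*s) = (s - 4)^2*(s + 1)*(s)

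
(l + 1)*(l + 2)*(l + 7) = l^3 + 10*l^2 + 23*l + 14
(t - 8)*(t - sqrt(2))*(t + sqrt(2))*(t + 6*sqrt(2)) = t^4 - 8*t^3 + 6*sqrt(2)*t^3 - 48*sqrt(2)*t^2 - 2*t^2 - 12*sqrt(2)*t + 16*t + 96*sqrt(2)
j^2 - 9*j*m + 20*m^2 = (j - 5*m)*(j - 4*m)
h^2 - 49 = (h - 7)*(h + 7)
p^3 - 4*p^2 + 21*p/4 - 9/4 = (p - 3/2)^2*(p - 1)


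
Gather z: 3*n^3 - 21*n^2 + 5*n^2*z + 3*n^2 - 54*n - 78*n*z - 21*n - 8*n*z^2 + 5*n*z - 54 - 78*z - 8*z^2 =3*n^3 - 18*n^2 - 75*n + z^2*(-8*n - 8) + z*(5*n^2 - 73*n - 78) - 54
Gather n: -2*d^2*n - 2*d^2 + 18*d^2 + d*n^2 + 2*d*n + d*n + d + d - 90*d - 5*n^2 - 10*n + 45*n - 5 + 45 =16*d^2 - 88*d + n^2*(d - 5) + n*(-2*d^2 + 3*d + 35) + 40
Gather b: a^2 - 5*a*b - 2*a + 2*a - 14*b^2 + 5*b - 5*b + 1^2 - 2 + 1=a^2 - 5*a*b - 14*b^2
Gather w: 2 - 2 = 0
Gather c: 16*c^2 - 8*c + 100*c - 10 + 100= 16*c^2 + 92*c + 90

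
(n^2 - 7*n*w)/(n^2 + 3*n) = (n - 7*w)/(n + 3)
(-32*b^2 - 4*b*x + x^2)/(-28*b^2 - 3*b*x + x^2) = (-8*b + x)/(-7*b + x)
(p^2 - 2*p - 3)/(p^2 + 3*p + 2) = (p - 3)/(p + 2)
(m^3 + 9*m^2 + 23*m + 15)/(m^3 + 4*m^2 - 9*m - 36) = (m^2 + 6*m + 5)/(m^2 + m - 12)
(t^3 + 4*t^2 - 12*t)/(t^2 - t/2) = 2*(t^2 + 4*t - 12)/(2*t - 1)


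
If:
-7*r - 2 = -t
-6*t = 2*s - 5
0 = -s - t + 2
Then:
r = -1/4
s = 7/4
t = 1/4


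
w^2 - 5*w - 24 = (w - 8)*(w + 3)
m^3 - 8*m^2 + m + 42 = (m - 7)*(m - 3)*(m + 2)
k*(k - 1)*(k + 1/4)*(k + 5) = k^4 + 17*k^3/4 - 4*k^2 - 5*k/4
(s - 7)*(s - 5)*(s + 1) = s^3 - 11*s^2 + 23*s + 35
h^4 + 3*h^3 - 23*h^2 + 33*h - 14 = (h - 2)*(h - 1)^2*(h + 7)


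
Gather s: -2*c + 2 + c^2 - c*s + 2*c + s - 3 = c^2 + s*(1 - c) - 1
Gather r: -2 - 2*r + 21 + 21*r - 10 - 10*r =9*r + 9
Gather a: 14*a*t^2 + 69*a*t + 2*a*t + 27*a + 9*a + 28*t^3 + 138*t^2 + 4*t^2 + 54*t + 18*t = a*(14*t^2 + 71*t + 36) + 28*t^3 + 142*t^2 + 72*t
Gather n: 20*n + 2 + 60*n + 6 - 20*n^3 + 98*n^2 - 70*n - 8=-20*n^3 + 98*n^2 + 10*n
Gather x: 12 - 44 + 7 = -25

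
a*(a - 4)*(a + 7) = a^3 + 3*a^2 - 28*a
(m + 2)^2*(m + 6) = m^3 + 10*m^2 + 28*m + 24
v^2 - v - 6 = (v - 3)*(v + 2)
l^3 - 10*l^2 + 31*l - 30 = (l - 5)*(l - 3)*(l - 2)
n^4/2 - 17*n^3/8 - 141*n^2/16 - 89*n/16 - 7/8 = (n/2 + 1)*(n - 7)*(n + 1/4)*(n + 1/2)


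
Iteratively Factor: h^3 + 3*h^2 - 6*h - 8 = (h + 4)*(h^2 - h - 2) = (h + 1)*(h + 4)*(h - 2)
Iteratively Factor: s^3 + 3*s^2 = (s)*(s^2 + 3*s) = s^2*(s + 3)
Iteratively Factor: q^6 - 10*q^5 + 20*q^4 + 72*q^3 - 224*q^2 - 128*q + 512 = (q + 2)*(q^5 - 12*q^4 + 44*q^3 - 16*q^2 - 192*q + 256) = (q - 4)*(q + 2)*(q^4 - 8*q^3 + 12*q^2 + 32*q - 64) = (q - 4)*(q + 2)^2*(q^3 - 10*q^2 + 32*q - 32) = (q - 4)*(q - 2)*(q + 2)^2*(q^2 - 8*q + 16) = (q - 4)^2*(q - 2)*(q + 2)^2*(q - 4)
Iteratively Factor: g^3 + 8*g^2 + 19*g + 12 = (g + 3)*(g^2 + 5*g + 4) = (g + 1)*(g + 3)*(g + 4)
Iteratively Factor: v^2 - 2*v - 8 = (v - 4)*(v + 2)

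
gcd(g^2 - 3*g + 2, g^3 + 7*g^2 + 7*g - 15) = g - 1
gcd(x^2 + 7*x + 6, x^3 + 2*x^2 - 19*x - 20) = x + 1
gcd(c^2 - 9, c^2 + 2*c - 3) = c + 3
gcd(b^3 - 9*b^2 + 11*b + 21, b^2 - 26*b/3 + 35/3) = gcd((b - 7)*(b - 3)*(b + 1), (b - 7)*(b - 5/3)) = b - 7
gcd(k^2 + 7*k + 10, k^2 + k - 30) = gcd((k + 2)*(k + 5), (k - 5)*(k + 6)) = 1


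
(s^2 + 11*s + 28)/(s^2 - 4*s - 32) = (s + 7)/(s - 8)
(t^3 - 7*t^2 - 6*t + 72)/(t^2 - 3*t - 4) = (t^2 - 3*t - 18)/(t + 1)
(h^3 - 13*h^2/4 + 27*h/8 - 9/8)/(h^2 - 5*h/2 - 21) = (-8*h^3 + 26*h^2 - 27*h + 9)/(4*(-2*h^2 + 5*h + 42))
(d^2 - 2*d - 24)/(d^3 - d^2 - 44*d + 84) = (d + 4)/(d^2 + 5*d - 14)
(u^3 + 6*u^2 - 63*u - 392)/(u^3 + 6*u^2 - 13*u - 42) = (u^2 - u - 56)/(u^2 - u - 6)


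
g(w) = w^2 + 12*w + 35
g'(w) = 2*w + 12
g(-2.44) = 11.67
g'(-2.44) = 7.12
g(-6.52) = -0.73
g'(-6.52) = -1.04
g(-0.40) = 30.36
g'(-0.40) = 11.20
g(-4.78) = 0.49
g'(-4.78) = 2.44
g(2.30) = 67.89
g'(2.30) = 16.60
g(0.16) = 36.95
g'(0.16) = 12.32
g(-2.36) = 12.25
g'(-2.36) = 7.28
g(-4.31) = 1.86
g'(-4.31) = 3.38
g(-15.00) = 80.00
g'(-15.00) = -18.00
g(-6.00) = -1.00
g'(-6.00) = 0.00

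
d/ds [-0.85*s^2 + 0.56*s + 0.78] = 0.56 - 1.7*s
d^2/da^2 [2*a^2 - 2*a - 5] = 4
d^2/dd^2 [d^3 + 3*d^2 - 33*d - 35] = 6*d + 6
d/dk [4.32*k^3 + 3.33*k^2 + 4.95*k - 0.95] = 12.96*k^2 + 6.66*k + 4.95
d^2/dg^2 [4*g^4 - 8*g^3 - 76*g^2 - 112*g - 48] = 48*g^2 - 48*g - 152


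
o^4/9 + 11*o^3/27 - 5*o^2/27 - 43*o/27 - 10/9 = (o/3 + 1/3)*(o/3 + 1)*(o - 2)*(o + 5/3)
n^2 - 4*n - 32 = (n - 8)*(n + 4)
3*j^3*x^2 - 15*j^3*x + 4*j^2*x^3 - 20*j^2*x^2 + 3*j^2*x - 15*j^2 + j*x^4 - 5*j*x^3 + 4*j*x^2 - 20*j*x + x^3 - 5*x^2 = (j + x)*(3*j + x)*(x - 5)*(j*x + 1)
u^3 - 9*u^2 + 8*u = u*(u - 8)*(u - 1)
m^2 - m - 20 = (m - 5)*(m + 4)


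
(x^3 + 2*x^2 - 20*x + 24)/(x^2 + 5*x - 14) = (x^2 + 4*x - 12)/(x + 7)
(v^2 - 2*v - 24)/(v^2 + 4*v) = (v - 6)/v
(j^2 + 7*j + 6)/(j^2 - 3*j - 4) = (j + 6)/(j - 4)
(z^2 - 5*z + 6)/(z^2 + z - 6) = (z - 3)/(z + 3)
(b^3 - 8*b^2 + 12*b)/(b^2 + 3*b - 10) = b*(b - 6)/(b + 5)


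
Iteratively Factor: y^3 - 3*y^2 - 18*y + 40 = (y - 2)*(y^2 - y - 20) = (y - 2)*(y + 4)*(y - 5)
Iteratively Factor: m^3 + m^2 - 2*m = (m)*(m^2 + m - 2) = m*(m + 2)*(m - 1)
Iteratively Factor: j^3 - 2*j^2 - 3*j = (j - 3)*(j^2 + j) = (j - 3)*(j + 1)*(j)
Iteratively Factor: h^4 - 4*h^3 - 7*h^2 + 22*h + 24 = (h - 4)*(h^3 - 7*h - 6) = (h - 4)*(h + 1)*(h^2 - h - 6) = (h - 4)*(h - 3)*(h + 1)*(h + 2)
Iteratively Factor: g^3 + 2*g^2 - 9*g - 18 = (g + 2)*(g^2 - 9) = (g - 3)*(g + 2)*(g + 3)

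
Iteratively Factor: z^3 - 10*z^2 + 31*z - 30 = (z - 3)*(z^2 - 7*z + 10) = (z - 5)*(z - 3)*(z - 2)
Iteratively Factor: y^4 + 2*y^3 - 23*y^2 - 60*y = (y - 5)*(y^3 + 7*y^2 + 12*y) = (y - 5)*(y + 3)*(y^2 + 4*y) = (y - 5)*(y + 3)*(y + 4)*(y)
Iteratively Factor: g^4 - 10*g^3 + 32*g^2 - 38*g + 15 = (g - 1)*(g^3 - 9*g^2 + 23*g - 15) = (g - 3)*(g - 1)*(g^2 - 6*g + 5) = (g - 3)*(g - 1)^2*(g - 5)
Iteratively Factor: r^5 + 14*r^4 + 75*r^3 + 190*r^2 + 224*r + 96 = (r + 2)*(r^4 + 12*r^3 + 51*r^2 + 88*r + 48) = (r + 2)*(r + 4)*(r^3 + 8*r^2 + 19*r + 12) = (r + 2)*(r + 4)^2*(r^2 + 4*r + 3) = (r + 2)*(r + 3)*(r + 4)^2*(r + 1)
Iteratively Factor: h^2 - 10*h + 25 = (h - 5)*(h - 5)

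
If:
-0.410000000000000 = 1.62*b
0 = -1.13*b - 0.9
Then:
No Solution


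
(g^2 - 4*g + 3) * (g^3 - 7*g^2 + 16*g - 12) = g^5 - 11*g^4 + 47*g^3 - 97*g^2 + 96*g - 36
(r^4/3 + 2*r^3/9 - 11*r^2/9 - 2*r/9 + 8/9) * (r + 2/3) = r^5/3 + 4*r^4/9 - 29*r^3/27 - 28*r^2/27 + 20*r/27 + 16/27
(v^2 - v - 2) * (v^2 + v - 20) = v^4 - 23*v^2 + 18*v + 40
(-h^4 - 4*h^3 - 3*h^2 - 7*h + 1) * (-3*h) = 3*h^5 + 12*h^4 + 9*h^3 + 21*h^2 - 3*h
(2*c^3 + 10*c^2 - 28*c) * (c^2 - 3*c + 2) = 2*c^5 + 4*c^4 - 54*c^3 + 104*c^2 - 56*c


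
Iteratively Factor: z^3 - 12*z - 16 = (z - 4)*(z^2 + 4*z + 4) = (z - 4)*(z + 2)*(z + 2)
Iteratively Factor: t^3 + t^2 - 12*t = (t)*(t^2 + t - 12) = t*(t - 3)*(t + 4)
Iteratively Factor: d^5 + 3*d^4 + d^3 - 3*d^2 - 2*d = (d + 1)*(d^4 + 2*d^3 - d^2 - 2*d) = (d - 1)*(d + 1)*(d^3 + 3*d^2 + 2*d) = (d - 1)*(d + 1)*(d + 2)*(d^2 + d) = (d - 1)*(d + 1)^2*(d + 2)*(d)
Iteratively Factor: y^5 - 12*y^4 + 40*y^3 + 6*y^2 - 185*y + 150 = (y - 5)*(y^4 - 7*y^3 + 5*y^2 + 31*y - 30) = (y - 5)*(y - 1)*(y^3 - 6*y^2 - y + 30) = (y - 5)*(y - 3)*(y - 1)*(y^2 - 3*y - 10) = (y - 5)^2*(y - 3)*(y - 1)*(y + 2)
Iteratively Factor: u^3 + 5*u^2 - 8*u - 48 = (u + 4)*(u^2 + u - 12) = (u - 3)*(u + 4)*(u + 4)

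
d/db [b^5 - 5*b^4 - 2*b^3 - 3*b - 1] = 5*b^4 - 20*b^3 - 6*b^2 - 3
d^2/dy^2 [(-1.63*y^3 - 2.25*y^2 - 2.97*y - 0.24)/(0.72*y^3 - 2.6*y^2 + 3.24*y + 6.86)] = (-1.77635683940025e-15*y^7 - 8.43552*y^6 + 13.576896*y^5 + 159.9696*y^4 + 6.20017600000001*y^3 - 295.220736*y^2 - 758.8374*y - 93.343512)/(0.373248*y^9 - 4.04352*y^8 + 19.640448*y^7 - 43.299008*y^6 + 11.330496*y^5 + 153.257568*y^4 - 211.07088*y^3 - 151.024272*y^2 + 457.419312*y + 322.828856)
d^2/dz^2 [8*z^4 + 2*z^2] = 96*z^2 + 4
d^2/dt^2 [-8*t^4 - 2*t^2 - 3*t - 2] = -96*t^2 - 4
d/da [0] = 0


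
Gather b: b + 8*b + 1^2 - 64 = 9*b - 63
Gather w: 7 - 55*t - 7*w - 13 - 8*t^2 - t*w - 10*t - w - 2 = -8*t^2 - 65*t + w*(-t - 8) - 8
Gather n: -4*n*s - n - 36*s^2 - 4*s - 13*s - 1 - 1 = n*(-4*s - 1) - 36*s^2 - 17*s - 2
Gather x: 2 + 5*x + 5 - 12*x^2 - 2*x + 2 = -12*x^2 + 3*x + 9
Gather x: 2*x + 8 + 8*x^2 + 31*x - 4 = 8*x^2 + 33*x + 4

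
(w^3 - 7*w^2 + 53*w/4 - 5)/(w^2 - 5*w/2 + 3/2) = (4*w^3 - 28*w^2 + 53*w - 20)/(2*(2*w^2 - 5*w + 3))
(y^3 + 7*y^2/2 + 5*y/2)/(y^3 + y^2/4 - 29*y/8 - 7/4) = 4*y*(2*y^2 + 7*y + 5)/(8*y^3 + 2*y^2 - 29*y - 14)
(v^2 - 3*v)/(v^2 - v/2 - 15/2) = 2*v/(2*v + 5)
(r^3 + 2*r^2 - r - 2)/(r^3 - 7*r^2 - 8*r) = (r^2 + r - 2)/(r*(r - 8))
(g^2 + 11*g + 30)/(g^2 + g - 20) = (g + 6)/(g - 4)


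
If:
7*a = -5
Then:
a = -5/7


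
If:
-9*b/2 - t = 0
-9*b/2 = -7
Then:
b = 14/9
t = -7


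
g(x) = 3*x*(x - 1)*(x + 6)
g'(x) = 3*x*(x - 1) + 3*x*(x + 6) + 3*(x - 1)*(x + 6) = 9*x^2 + 30*x - 18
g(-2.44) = 89.64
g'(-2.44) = -37.62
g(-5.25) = 73.83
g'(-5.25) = 72.56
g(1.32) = 9.28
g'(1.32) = 37.28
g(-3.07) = 109.83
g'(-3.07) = -25.28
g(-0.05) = 0.94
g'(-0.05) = -19.48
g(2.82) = 135.80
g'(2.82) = 138.17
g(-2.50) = 91.88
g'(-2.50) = -36.75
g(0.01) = -0.18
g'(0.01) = -17.70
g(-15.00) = -6480.00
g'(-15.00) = 1557.00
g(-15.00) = -6480.00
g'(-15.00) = 1557.00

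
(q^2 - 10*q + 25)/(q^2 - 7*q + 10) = (q - 5)/(q - 2)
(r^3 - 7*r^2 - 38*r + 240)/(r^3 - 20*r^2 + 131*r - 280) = (r + 6)/(r - 7)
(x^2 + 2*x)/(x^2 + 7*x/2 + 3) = 2*x/(2*x + 3)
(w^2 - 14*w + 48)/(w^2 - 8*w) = (w - 6)/w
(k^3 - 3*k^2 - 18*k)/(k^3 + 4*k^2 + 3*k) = (k - 6)/(k + 1)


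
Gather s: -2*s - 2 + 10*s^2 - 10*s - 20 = 10*s^2 - 12*s - 22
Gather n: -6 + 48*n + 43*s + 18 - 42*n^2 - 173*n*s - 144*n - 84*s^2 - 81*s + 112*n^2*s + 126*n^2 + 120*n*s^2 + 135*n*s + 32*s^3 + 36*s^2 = n^2*(112*s + 84) + n*(120*s^2 - 38*s - 96) + 32*s^3 - 48*s^2 - 38*s + 12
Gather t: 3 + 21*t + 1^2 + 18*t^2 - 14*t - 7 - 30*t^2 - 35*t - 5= -12*t^2 - 28*t - 8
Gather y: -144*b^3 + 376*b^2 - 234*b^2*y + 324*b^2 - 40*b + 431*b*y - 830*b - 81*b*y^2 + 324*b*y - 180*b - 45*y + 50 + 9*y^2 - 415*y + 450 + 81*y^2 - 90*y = -144*b^3 + 700*b^2 - 1050*b + y^2*(90 - 81*b) + y*(-234*b^2 + 755*b - 550) + 500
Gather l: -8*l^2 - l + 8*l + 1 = -8*l^2 + 7*l + 1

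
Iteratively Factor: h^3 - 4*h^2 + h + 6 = (h + 1)*(h^2 - 5*h + 6) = (h - 2)*(h + 1)*(h - 3)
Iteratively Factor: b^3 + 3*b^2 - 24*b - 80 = (b + 4)*(b^2 - b - 20) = (b - 5)*(b + 4)*(b + 4)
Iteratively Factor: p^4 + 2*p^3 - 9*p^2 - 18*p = (p + 2)*(p^3 - 9*p) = p*(p + 2)*(p^2 - 9) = p*(p + 2)*(p + 3)*(p - 3)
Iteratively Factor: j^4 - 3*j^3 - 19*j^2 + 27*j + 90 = (j + 3)*(j^3 - 6*j^2 - j + 30) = (j - 3)*(j + 3)*(j^2 - 3*j - 10) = (j - 5)*(j - 3)*(j + 3)*(j + 2)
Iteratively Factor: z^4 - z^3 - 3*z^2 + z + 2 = (z + 1)*(z^3 - 2*z^2 - z + 2) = (z + 1)^2*(z^2 - 3*z + 2) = (z - 1)*(z + 1)^2*(z - 2)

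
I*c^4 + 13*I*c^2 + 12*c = c*(c - 3*I)*(c + 4*I)*(I*c + 1)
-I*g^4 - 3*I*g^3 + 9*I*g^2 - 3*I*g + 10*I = (g - 2)*(g + 5)*(g - I)*(-I*g + 1)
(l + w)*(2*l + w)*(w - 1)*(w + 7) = 2*l^2*w^2 + 12*l^2*w - 14*l^2 + 3*l*w^3 + 18*l*w^2 - 21*l*w + w^4 + 6*w^3 - 7*w^2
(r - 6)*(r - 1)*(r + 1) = r^3 - 6*r^2 - r + 6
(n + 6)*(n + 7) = n^2 + 13*n + 42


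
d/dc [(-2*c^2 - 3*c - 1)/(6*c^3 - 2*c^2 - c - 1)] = 2*(6*c^4 + 18*c^3 + 7*c^2 + 1)/(36*c^6 - 24*c^5 - 8*c^4 - 8*c^3 + 5*c^2 + 2*c + 1)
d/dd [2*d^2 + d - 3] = 4*d + 1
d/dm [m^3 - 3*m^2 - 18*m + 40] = 3*m^2 - 6*m - 18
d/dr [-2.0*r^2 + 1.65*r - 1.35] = 1.65 - 4.0*r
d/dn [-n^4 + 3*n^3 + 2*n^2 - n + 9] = -4*n^3 + 9*n^2 + 4*n - 1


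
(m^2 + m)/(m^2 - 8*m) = (m + 1)/(m - 8)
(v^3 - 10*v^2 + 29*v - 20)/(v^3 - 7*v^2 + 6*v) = (v^2 - 9*v + 20)/(v*(v - 6))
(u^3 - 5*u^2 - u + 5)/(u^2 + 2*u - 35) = (u^2 - 1)/(u + 7)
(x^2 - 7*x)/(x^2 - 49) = x/(x + 7)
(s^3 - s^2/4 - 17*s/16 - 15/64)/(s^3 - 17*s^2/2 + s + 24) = (64*s^3 - 16*s^2 - 68*s - 15)/(32*(2*s^3 - 17*s^2 + 2*s + 48))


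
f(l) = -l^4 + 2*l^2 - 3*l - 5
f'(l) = -4*l^3 + 4*l - 3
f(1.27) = -8.19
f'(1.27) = -6.11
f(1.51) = -10.17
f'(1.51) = -10.73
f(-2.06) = -8.34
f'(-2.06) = 23.73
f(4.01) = -243.44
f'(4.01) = -244.88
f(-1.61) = -1.70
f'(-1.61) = 7.25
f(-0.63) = -2.47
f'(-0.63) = -4.52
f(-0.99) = -1.03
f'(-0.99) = -3.08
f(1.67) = -12.21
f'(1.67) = -14.95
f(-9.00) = -6377.00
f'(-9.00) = 2877.00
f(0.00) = -5.00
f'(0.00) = -3.00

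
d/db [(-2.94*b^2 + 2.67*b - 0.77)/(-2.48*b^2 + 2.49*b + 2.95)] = (-0.699000000000002*b^2 - 21.1652*b + 9.7938)/(6.1504*b^4 - 12.3504*b^3 - 8.4319*b^2 + 14.691*b + 8.7025)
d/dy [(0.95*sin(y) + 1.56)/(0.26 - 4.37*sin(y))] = 7.0642*cos(y)/(4.37*sin(y) - 0.26)^2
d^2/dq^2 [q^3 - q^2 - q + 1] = 6*q - 2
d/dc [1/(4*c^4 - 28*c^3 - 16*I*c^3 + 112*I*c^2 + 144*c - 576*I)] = (-c^3 + 21*c^2/4 + 3*I*c^2 - 14*I*c - 9)/(c^4 - 7*c^3 - 4*I*c^3 + 28*I*c^2 + 36*c - 144*I)^2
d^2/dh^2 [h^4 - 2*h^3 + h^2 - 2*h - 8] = 12*h^2 - 12*h + 2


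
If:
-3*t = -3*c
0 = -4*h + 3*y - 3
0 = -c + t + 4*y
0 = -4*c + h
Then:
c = -3/16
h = -3/4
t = -3/16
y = 0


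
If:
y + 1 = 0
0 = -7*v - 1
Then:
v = -1/7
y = -1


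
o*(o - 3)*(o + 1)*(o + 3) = o^4 + o^3 - 9*o^2 - 9*o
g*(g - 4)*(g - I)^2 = g^4 - 4*g^3 - 2*I*g^3 - g^2 + 8*I*g^2 + 4*g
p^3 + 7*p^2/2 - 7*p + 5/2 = (p - 1)*(p - 1/2)*(p + 5)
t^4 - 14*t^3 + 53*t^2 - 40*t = t*(t - 8)*(t - 5)*(t - 1)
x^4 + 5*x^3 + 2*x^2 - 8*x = x*(x - 1)*(x + 2)*(x + 4)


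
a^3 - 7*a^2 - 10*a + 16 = (a - 8)*(a - 1)*(a + 2)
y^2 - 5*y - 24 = (y - 8)*(y + 3)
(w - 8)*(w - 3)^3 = w^4 - 17*w^3 + 99*w^2 - 243*w + 216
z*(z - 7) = z^2 - 7*z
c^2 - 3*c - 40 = (c - 8)*(c + 5)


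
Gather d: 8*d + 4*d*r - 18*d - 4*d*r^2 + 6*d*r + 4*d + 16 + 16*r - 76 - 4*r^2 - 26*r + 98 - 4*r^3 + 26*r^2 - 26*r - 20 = d*(-4*r^2 + 10*r - 6) - 4*r^3 + 22*r^2 - 36*r + 18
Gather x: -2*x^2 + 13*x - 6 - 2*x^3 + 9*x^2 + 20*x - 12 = -2*x^3 + 7*x^2 + 33*x - 18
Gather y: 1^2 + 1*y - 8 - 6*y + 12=5 - 5*y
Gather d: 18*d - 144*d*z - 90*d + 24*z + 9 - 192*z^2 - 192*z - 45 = d*(-144*z - 72) - 192*z^2 - 168*z - 36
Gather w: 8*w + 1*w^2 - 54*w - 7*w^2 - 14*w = -6*w^2 - 60*w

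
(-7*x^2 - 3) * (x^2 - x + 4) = -7*x^4 + 7*x^3 - 31*x^2 + 3*x - 12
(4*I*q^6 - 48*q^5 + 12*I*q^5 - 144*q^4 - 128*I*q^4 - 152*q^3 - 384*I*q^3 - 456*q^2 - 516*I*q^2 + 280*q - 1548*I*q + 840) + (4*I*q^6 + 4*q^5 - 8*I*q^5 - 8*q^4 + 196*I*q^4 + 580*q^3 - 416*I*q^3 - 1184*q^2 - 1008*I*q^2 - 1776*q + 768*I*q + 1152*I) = 8*I*q^6 - 44*q^5 + 4*I*q^5 - 152*q^4 + 68*I*q^4 + 428*q^3 - 800*I*q^3 - 1640*q^2 - 1524*I*q^2 - 1496*q - 780*I*q + 840 + 1152*I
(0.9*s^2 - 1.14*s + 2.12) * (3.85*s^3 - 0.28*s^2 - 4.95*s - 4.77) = 3.465*s^5 - 4.641*s^4 + 4.0262*s^3 + 0.756399999999999*s^2 - 5.0562*s - 10.1124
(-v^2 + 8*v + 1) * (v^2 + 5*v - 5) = -v^4 + 3*v^3 + 46*v^2 - 35*v - 5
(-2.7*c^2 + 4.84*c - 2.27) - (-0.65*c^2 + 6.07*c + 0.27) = -2.05*c^2 - 1.23*c - 2.54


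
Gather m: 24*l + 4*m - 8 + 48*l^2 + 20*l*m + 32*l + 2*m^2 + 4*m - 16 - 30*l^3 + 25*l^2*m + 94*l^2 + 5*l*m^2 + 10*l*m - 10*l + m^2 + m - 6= -30*l^3 + 142*l^2 + 46*l + m^2*(5*l + 3) + m*(25*l^2 + 30*l + 9) - 30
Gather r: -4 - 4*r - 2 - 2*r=-6*r - 6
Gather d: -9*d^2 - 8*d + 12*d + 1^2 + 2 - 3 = -9*d^2 + 4*d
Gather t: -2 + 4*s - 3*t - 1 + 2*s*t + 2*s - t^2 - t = 6*s - t^2 + t*(2*s - 4) - 3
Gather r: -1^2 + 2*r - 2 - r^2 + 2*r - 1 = -r^2 + 4*r - 4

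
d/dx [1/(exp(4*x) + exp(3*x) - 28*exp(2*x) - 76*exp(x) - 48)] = (-4*exp(3*x) - 3*exp(2*x) + 56*exp(x) + 76)*exp(x)/(-exp(4*x) - exp(3*x) + 28*exp(2*x) + 76*exp(x) + 48)^2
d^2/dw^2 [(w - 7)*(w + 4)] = 2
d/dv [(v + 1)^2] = 2*v + 2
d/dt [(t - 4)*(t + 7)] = 2*t + 3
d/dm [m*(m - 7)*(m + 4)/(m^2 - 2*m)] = (m^2 - 4*m + 34)/(m^2 - 4*m + 4)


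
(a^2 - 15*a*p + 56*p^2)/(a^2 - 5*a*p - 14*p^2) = (a - 8*p)/(a + 2*p)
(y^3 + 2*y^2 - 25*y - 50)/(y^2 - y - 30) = (y^2 - 3*y - 10)/(y - 6)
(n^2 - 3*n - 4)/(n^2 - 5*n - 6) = (n - 4)/(n - 6)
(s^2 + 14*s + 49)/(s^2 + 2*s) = (s^2 + 14*s + 49)/(s*(s + 2))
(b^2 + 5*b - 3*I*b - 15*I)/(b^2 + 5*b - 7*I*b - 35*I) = (b - 3*I)/(b - 7*I)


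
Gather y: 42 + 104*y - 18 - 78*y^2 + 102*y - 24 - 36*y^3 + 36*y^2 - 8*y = -36*y^3 - 42*y^2 + 198*y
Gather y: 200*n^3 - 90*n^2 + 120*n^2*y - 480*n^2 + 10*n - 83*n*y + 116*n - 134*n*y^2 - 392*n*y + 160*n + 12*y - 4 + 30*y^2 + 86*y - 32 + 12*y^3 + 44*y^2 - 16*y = 200*n^3 - 570*n^2 + 286*n + 12*y^3 + y^2*(74 - 134*n) + y*(120*n^2 - 475*n + 82) - 36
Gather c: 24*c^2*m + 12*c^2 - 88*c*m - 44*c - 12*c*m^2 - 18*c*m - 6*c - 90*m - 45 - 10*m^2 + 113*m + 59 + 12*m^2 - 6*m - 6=c^2*(24*m + 12) + c*(-12*m^2 - 106*m - 50) + 2*m^2 + 17*m + 8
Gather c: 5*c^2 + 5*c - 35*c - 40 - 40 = 5*c^2 - 30*c - 80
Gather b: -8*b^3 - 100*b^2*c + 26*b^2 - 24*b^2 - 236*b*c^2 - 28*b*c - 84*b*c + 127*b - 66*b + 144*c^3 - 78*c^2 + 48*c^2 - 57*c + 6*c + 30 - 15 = -8*b^3 + b^2*(2 - 100*c) + b*(-236*c^2 - 112*c + 61) + 144*c^3 - 30*c^2 - 51*c + 15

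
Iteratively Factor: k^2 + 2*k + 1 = (k + 1)*(k + 1)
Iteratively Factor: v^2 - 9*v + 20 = (v - 4)*(v - 5)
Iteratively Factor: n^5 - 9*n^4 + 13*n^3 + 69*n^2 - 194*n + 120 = (n - 5)*(n^4 - 4*n^3 - 7*n^2 + 34*n - 24) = (n - 5)*(n - 4)*(n^3 - 7*n + 6) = (n - 5)*(n - 4)*(n + 3)*(n^2 - 3*n + 2) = (n - 5)*(n - 4)*(n - 1)*(n + 3)*(n - 2)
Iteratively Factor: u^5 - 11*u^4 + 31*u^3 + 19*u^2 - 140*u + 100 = (u - 5)*(u^4 - 6*u^3 + u^2 + 24*u - 20) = (u - 5)*(u - 1)*(u^3 - 5*u^2 - 4*u + 20) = (u - 5)*(u - 2)*(u - 1)*(u^2 - 3*u - 10) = (u - 5)^2*(u - 2)*(u - 1)*(u + 2)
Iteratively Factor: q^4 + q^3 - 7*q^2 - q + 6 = (q - 1)*(q^3 + 2*q^2 - 5*q - 6) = (q - 1)*(q + 3)*(q^2 - q - 2) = (q - 2)*(q - 1)*(q + 3)*(q + 1)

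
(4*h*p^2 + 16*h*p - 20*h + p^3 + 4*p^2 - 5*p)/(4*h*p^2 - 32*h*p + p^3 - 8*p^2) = (p^2 + 4*p - 5)/(p*(p - 8))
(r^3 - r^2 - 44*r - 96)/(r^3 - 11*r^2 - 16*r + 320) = (r^2 + 7*r + 12)/(r^2 - 3*r - 40)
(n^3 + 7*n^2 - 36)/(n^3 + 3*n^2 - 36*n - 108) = (n - 2)/(n - 6)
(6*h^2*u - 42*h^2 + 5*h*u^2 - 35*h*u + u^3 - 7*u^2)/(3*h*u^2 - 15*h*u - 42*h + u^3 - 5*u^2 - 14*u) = (2*h + u)/(u + 2)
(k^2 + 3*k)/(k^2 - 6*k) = (k + 3)/(k - 6)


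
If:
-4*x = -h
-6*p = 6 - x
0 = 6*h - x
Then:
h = 0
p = -1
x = 0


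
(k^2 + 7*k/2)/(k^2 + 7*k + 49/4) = 2*k/(2*k + 7)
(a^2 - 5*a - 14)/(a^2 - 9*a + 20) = (a^2 - 5*a - 14)/(a^2 - 9*a + 20)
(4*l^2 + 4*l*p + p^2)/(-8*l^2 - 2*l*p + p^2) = (2*l + p)/(-4*l + p)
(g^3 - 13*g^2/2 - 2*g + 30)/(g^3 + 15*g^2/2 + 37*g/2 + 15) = (2*g^2 - 17*g + 30)/(2*g^2 + 11*g + 15)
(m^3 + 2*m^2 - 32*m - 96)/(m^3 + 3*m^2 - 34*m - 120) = (m + 4)/(m + 5)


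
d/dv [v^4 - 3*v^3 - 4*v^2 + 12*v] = 4*v^3 - 9*v^2 - 8*v + 12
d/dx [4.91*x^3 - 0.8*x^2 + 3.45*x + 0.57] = 14.73*x^2 - 1.6*x + 3.45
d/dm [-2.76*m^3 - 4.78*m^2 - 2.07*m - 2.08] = -8.28*m^2 - 9.56*m - 2.07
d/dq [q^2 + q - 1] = 2*q + 1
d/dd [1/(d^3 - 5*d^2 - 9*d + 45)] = (-3*d^2 + 10*d + 9)/(d^3 - 5*d^2 - 9*d + 45)^2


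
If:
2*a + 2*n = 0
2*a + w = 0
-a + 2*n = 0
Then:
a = 0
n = 0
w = 0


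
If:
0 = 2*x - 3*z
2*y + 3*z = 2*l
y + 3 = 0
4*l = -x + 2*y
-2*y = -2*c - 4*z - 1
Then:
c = -51/10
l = -9/5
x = 6/5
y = -3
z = 4/5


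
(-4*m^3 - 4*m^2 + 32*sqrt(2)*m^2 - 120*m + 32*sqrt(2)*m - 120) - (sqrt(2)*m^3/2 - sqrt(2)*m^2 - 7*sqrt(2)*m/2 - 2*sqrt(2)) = -4*m^3 - sqrt(2)*m^3/2 - 4*m^2 + 33*sqrt(2)*m^2 - 120*m + 71*sqrt(2)*m/2 - 120 + 2*sqrt(2)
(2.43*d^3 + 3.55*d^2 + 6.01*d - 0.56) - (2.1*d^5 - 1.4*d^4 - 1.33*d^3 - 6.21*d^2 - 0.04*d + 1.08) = -2.1*d^5 + 1.4*d^4 + 3.76*d^3 + 9.76*d^2 + 6.05*d - 1.64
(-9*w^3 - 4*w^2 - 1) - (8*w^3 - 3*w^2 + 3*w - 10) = -17*w^3 - w^2 - 3*w + 9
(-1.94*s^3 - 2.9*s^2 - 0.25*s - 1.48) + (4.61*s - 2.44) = -1.94*s^3 - 2.9*s^2 + 4.36*s - 3.92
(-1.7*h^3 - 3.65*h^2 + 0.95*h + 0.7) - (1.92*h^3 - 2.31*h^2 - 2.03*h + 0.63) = -3.62*h^3 - 1.34*h^2 + 2.98*h + 0.07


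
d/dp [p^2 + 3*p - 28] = 2*p + 3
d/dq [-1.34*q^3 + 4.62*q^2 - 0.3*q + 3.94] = -4.02*q^2 + 9.24*q - 0.3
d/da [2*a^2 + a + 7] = 4*a + 1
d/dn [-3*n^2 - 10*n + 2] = -6*n - 10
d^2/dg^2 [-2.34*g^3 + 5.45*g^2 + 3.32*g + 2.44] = 10.9 - 14.04*g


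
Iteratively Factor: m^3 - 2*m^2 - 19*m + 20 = (m + 4)*(m^2 - 6*m + 5) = (m - 1)*(m + 4)*(m - 5)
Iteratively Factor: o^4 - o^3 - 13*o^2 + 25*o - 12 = (o - 1)*(o^3 - 13*o + 12) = (o - 3)*(o - 1)*(o^2 + 3*o - 4) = (o - 3)*(o - 1)*(o + 4)*(o - 1)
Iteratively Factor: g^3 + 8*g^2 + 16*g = (g)*(g^2 + 8*g + 16) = g*(g + 4)*(g + 4)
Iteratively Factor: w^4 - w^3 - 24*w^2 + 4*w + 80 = (w - 5)*(w^3 + 4*w^2 - 4*w - 16) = (w - 5)*(w + 2)*(w^2 + 2*w - 8) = (w - 5)*(w + 2)*(w + 4)*(w - 2)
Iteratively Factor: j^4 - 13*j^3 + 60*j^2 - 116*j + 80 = (j - 5)*(j^3 - 8*j^2 + 20*j - 16) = (j - 5)*(j - 4)*(j^2 - 4*j + 4) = (j - 5)*(j - 4)*(j - 2)*(j - 2)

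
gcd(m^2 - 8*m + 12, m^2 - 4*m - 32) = 1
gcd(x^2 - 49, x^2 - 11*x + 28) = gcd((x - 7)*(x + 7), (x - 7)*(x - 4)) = x - 7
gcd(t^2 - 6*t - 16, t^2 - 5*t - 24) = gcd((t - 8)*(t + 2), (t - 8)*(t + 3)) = t - 8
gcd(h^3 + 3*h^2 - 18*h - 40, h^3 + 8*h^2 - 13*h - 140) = h^2 + h - 20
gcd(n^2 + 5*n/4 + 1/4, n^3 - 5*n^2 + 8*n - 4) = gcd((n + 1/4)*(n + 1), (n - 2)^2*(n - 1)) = 1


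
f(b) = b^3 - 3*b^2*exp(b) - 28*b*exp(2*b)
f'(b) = -3*b^2*exp(b) + 3*b^2 - 56*b*exp(2*b) - 6*b*exp(b) - 28*exp(2*b)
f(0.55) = -47.67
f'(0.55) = -183.03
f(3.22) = -57221.96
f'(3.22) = -131724.01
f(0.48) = -36.11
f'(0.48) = -148.41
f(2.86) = -24821.88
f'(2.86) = -58074.50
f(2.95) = -30625.23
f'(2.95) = -71336.12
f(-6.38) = -259.90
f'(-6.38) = 121.97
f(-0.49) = 4.59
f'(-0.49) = 1.87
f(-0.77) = 3.34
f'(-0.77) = 6.34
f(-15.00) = -3375.00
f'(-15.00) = 675.00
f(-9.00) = -729.03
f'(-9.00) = 242.98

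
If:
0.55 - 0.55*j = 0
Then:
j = 1.00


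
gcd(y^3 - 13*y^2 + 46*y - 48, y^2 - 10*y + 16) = y^2 - 10*y + 16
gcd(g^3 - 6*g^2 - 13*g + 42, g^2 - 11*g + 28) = g - 7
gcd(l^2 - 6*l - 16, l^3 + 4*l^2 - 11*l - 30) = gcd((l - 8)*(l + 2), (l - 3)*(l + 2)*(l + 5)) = l + 2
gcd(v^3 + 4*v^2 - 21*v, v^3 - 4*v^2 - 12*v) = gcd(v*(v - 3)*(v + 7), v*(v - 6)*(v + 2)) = v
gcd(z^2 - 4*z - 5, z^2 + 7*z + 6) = z + 1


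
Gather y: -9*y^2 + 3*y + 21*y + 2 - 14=-9*y^2 + 24*y - 12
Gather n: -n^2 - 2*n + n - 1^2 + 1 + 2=-n^2 - n + 2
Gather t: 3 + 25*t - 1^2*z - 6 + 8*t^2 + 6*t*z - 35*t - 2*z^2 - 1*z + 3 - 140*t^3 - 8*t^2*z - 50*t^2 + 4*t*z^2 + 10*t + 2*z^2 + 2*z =-140*t^3 + t^2*(-8*z - 42) + t*(4*z^2 + 6*z)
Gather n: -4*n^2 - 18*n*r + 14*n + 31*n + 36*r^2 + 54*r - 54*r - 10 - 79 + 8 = -4*n^2 + n*(45 - 18*r) + 36*r^2 - 81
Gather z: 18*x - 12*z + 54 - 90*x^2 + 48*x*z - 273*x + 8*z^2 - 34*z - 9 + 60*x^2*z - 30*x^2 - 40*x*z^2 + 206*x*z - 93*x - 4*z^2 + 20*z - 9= -120*x^2 - 348*x + z^2*(4 - 40*x) + z*(60*x^2 + 254*x - 26) + 36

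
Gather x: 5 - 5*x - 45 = -5*x - 40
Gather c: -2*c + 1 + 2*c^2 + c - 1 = 2*c^2 - c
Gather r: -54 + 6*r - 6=6*r - 60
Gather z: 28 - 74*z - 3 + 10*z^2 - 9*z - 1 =10*z^2 - 83*z + 24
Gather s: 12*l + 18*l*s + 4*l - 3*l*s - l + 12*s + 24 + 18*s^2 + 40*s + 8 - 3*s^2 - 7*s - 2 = 15*l + 15*s^2 + s*(15*l + 45) + 30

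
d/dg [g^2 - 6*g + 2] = 2*g - 6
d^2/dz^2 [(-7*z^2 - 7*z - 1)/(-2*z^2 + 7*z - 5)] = 18*(14*z^3 - 22*z^2 - 28*z + 51)/(8*z^6 - 84*z^5 + 354*z^4 - 763*z^3 + 885*z^2 - 525*z + 125)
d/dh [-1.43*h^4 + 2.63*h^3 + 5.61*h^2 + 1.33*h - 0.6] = -5.72*h^3 + 7.89*h^2 + 11.22*h + 1.33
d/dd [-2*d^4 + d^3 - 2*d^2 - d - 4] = -8*d^3 + 3*d^2 - 4*d - 1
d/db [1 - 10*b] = -10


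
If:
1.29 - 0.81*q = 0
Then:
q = 1.59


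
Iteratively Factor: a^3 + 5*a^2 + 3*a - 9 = (a + 3)*(a^2 + 2*a - 3) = (a + 3)^2*(a - 1)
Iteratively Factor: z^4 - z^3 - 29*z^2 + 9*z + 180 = (z - 5)*(z^3 + 4*z^2 - 9*z - 36) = (z - 5)*(z - 3)*(z^2 + 7*z + 12) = (z - 5)*(z - 3)*(z + 4)*(z + 3)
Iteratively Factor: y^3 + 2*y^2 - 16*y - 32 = (y - 4)*(y^2 + 6*y + 8) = (y - 4)*(y + 2)*(y + 4)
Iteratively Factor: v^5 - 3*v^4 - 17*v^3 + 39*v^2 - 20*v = (v + 4)*(v^4 - 7*v^3 + 11*v^2 - 5*v) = (v - 5)*(v + 4)*(v^3 - 2*v^2 + v) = v*(v - 5)*(v + 4)*(v^2 - 2*v + 1) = v*(v - 5)*(v - 1)*(v + 4)*(v - 1)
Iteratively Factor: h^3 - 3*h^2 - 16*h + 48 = (h - 3)*(h^2 - 16) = (h - 4)*(h - 3)*(h + 4)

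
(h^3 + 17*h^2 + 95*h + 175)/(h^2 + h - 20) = (h^2 + 12*h + 35)/(h - 4)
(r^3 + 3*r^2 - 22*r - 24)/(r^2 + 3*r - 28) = (r^2 + 7*r + 6)/(r + 7)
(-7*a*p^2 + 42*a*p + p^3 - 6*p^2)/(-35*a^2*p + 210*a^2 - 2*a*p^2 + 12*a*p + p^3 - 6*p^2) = p/(5*a + p)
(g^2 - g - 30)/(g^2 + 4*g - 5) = (g - 6)/(g - 1)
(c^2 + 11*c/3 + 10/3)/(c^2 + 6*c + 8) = (c + 5/3)/(c + 4)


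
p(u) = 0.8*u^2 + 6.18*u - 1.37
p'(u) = 1.6*u + 6.18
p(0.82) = 4.24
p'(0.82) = 7.49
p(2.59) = 20.00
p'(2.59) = 10.32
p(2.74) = 21.57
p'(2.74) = 10.56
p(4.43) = 41.71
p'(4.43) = 13.27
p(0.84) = 4.39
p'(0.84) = 7.52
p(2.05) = 14.66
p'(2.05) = 9.46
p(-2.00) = -10.53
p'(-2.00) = 2.98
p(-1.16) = -7.46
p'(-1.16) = 4.32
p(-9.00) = 7.81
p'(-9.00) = -8.22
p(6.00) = 64.51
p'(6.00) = 15.78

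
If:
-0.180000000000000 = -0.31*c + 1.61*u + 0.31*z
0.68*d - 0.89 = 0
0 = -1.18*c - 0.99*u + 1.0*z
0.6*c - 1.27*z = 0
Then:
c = 0.14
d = 1.31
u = -0.10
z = 0.06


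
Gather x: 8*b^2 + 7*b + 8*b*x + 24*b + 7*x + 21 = 8*b^2 + 31*b + x*(8*b + 7) + 21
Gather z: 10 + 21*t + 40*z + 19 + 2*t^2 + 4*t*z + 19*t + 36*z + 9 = 2*t^2 + 40*t + z*(4*t + 76) + 38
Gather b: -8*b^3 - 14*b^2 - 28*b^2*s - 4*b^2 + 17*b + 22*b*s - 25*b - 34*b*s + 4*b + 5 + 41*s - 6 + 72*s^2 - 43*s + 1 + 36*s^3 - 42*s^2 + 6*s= -8*b^3 + b^2*(-28*s - 18) + b*(-12*s - 4) + 36*s^3 + 30*s^2 + 4*s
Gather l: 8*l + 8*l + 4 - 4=16*l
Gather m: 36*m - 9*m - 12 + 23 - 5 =27*m + 6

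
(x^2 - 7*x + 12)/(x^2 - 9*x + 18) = (x - 4)/(x - 6)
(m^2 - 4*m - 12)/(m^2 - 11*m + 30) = (m + 2)/(m - 5)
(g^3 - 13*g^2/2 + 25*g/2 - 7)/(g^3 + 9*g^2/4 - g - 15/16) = 8*(2*g^3 - 13*g^2 + 25*g - 14)/(16*g^3 + 36*g^2 - 16*g - 15)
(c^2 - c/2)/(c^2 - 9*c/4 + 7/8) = 4*c/(4*c - 7)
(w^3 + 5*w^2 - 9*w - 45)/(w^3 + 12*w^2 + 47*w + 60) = (w - 3)/(w + 4)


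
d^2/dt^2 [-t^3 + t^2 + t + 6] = 2 - 6*t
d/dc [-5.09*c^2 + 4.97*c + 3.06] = 4.97 - 10.18*c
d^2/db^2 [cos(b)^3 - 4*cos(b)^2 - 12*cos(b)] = 45*cos(b)/4 + 8*cos(2*b) - 9*cos(3*b)/4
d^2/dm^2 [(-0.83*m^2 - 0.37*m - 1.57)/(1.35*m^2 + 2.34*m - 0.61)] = (3.89529*m^3 - 21.26898*m^2 - 31.58595*m - 21.453136)/(2.460375*m^6 + 12.79395*m^5 + 18.841005*m^4 + 1.250964*m^3 - 8.513343*m^2 + 2.612142*m - 0.226981)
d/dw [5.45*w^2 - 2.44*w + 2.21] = 10.9*w - 2.44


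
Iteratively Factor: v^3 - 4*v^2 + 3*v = (v - 3)*(v^2 - v) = v*(v - 3)*(v - 1)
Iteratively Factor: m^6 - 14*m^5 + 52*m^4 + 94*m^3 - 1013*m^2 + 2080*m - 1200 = (m - 5)*(m^5 - 9*m^4 + 7*m^3 + 129*m^2 - 368*m + 240) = (m - 5)*(m - 1)*(m^4 - 8*m^3 - m^2 + 128*m - 240) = (m - 5)*(m - 1)*(m + 4)*(m^3 - 12*m^2 + 47*m - 60) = (m - 5)*(m - 4)*(m - 1)*(m + 4)*(m^2 - 8*m + 15) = (m - 5)^2*(m - 4)*(m - 1)*(m + 4)*(m - 3)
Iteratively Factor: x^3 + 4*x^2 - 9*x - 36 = (x + 3)*(x^2 + x - 12) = (x + 3)*(x + 4)*(x - 3)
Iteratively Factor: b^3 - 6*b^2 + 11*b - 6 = (b - 1)*(b^2 - 5*b + 6) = (b - 3)*(b - 1)*(b - 2)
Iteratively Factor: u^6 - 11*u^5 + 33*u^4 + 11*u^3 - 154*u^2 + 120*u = (u - 1)*(u^5 - 10*u^4 + 23*u^3 + 34*u^2 - 120*u) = (u - 4)*(u - 1)*(u^4 - 6*u^3 - u^2 + 30*u) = (u - 4)*(u - 3)*(u - 1)*(u^3 - 3*u^2 - 10*u) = (u - 5)*(u - 4)*(u - 3)*(u - 1)*(u^2 + 2*u) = (u - 5)*(u - 4)*(u - 3)*(u - 1)*(u + 2)*(u)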